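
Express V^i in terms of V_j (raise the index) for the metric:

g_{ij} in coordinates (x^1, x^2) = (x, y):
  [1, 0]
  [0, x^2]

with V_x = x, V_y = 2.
Inverse metric (diagonal): g^{xx} = 1, g^{yy} = 1/x^2
V^i = g^{ij} V_j:
V^x = (1)(x) + (0)(2) = x
V^y = (0)(x) + (1/x^2)(2) = 2/x^2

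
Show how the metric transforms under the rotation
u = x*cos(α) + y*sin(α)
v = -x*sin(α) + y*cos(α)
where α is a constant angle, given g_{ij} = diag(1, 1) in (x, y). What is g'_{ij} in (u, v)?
Invert the transformation: x = u*cos(α) - v*sin(α), y = u*sin(α) + v*cos(α)
g'_{ij} = (∂x^k/∂x'^i)(∂x^l/∂x'^j) g_{kl}; with g_{kl} = δ_{kl} this is Σ_k (∂x^k/∂x'^i)(∂x^k/∂x'^j).
Jacobian: ∂x/∂u = cos(α), ∂x/∂v = -sin(α), ∂y/∂u = sin(α), ∂y/∂v = cos(α)
g'_{uu} = (cos(α))(cos(α)) + (sin(α))(sin(α)) = 1
g'_{uv} = (cos(α))(-sin(α)) + (sin(α))(cos(α)) = 0
g'_{vv} = (-sin(α))(-sin(α)) + (cos(α))(cos(α)) = 1
g'_{ij} = diag(1, 1)
The Euclidean metric is invariant under rotations.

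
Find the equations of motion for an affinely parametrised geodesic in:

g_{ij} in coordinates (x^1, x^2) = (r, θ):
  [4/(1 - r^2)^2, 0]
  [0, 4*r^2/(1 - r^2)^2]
Geodesic equation: d^2x^k/dλ^2 + Γ^k_{ij} (dx^i/dλ)(dx^j/dλ) = 0.
Non-zero Christoffel symbols:
Γ^r_{r r} = 2*r/(1 - r^2)
Γ^r_{θ θ} = (r^3 + r)/(r^2 - 1)
Γ^θ_{r θ} = (-r^2 - 1)/(r^3 - r)
Substituting (the symmetric pair Γ^k_{ij}, Γ^k_{ji} combines into a factor 2):
d^2r/dλ^2 + (2*r/(1 - r^2)) (dr/dλ)^2 + ((r^3 + r)/(r^2 - 1)) (dθ/dλ)^2 = 0
d^2θ/dλ^2 + ((-2*r^2 - 2)/(r^3 - r)) (dr/dλ)(dθ/dλ) = 0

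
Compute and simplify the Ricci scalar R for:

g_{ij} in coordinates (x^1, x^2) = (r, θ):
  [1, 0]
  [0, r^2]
Non-zero Christoffel symbols (Γ^k_{ij} = Γ^k_{ji}):
Γ^r_{θ θ} = -r
Γ^θ_{r θ} = 1/r
Ricci tensor (R_{ij} = R^k_{ikj}): R_{rr} = 0, R_{rθ} = 0, R_{θθ} = 0
Inverse metric: g^{rr} = 1, g^{θθ} = 1/r^2
R = g^{ij} R_{ij} = (1)(0) + (1/r^2)(0) = 0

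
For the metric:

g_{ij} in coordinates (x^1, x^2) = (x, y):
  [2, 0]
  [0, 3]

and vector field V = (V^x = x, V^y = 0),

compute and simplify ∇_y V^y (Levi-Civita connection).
All Christoffel symbols are zero.
∇_y V^y = ∂_y V^y + Γ^y_{y j} V^j
  = (0) + (0)(x) + (0)(0)
  = 0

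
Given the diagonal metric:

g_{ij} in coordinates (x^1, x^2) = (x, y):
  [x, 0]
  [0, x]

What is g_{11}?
With x^1 = x, x^2 = y, g_{11} = g_{xx} is the row-1, column-1 entry of the matrix.
g_{11} = x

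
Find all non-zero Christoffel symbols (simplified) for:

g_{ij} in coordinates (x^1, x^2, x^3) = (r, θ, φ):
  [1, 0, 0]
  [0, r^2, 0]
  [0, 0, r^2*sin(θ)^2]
Using Γ^k_{ij} = (1/2) g^{km} (∂_i g_{mj} + ∂_j g_{mi} - ∂_m g_{ij}); the metric is diagonal, so only the m = k term contributes.
Non-zero symbols (using the symmetry Γ^k_{ij} = Γ^k_{ji}):
Γ^r_{θ θ} = (1/2) g^{rr} (∂_θ g_{rθ} + ∂_θ g_{rθ} - ∂_r g_{θθ}) = (1/2)(1)((0) + (0) - (2*r)) = -r
Γ^r_{φ φ} = (1/2) g^{rr} (∂_φ g_{rφ} + ∂_φ g_{rφ} - ∂_r g_{φφ}) = (1/2)(1)((0) + (0) - (2*r*sin(θ)^2)) = -r*sin(θ)^2
Γ^θ_{r θ} = (1/2) g^{θθ} (∂_r g_{θθ} + ∂_θ g_{θr} - ∂_θ g_{rθ}) = (1/2)(1/r^2)((2*r) + (0) - (0)) = 1/r
Γ^θ_{φ φ} = (1/2) g^{θθ} (∂_φ g_{θφ} + ∂_φ g_{θφ} - ∂_θ g_{φφ}) = (1/2)(1/r^2)((0) + (0) - (r^2*sin(2*θ))) = -sin(2*θ)/2
Γ^φ_{r φ} = (1/2) g^{φφ} (∂_r g_{φφ} + ∂_φ g_{φr} - ∂_φ g_{rφ}) = (1/2)(1/(r^2*sin(θ)^2))((2*r*sin(θ)^2) + (0) - (0)) = 1/r
Γ^φ_{θ φ} = (1/2) g^{φφ} (∂_θ g_{φφ} + ∂_φ g_{φθ} - ∂_φ g_{θφ}) = (1/2)(1/(r^2*sin(θ)^2))((r^2*sin(2*θ)) + (0) - (0)) = 1/tan(θ)
All other Christoffel symbols are zero.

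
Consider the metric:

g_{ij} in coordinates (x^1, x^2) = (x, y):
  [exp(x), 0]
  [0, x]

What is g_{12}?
With x^1 = x, x^2 = y, g_{12} = g_{xy} is the row-1, column-2 entry of the matrix.
g_{12} = 0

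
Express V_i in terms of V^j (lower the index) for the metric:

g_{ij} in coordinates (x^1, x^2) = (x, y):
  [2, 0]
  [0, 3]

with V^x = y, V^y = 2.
V_i = g_{ij} V^j:
V_x = (2)(y) + (0)(2) = 2*y
V_y = (0)(y) + (3)(2) = 6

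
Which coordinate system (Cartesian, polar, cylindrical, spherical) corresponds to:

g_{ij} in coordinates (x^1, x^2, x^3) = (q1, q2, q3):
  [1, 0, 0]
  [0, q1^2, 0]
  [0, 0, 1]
The line element ds^2 = dq1^2 + q1^2 dq2^2 + dq3^2 is dr^2 + r^2 dθ^2 + dz^2 with q1 = r, q2 = θ, q3 = z.
cylindrical coordinates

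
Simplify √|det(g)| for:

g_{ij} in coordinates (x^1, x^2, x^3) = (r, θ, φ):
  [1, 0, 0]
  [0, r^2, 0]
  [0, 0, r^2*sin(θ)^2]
det(g) = r^4*sin(θ)^2
√|det(g)| = r^2*sin(θ) (taking 0 < θ < π so that |sin(θ)| = sin(θ))
Volume element: dV = r^2*sin(θ) dr dθ dφ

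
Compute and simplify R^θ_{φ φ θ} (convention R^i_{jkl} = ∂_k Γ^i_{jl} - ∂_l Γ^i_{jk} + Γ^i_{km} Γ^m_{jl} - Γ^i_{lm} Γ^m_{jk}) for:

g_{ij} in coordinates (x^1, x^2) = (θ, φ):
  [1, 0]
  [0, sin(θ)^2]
Non-zero Christoffel symbols (Γ^k_{ij} = Γ^k_{ji}):
Γ^θ_{φ φ} = -sin(2*θ)/2
Γ^φ_{θ φ} = 1/tan(θ)
R^θ_{φ φ θ} = ∂_φ Γ^θ_{φ θ} - ∂_θ Γ^θ_{φ φ} + Γ^θ_{φ m} Γ^m_{φ θ} - Γ^θ_{θ m} Γ^m_{φ φ}
  = (0) - (-cos(2*θ)) + (-cos(θ)^2) - (0) = -sin(θ)^2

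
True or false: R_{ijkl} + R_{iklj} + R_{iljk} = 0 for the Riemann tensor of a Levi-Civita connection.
This is the first (algebraic) Bianchi identity.
True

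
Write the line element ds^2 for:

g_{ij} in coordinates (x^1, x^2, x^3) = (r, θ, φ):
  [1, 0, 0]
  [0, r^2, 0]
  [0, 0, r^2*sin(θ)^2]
ds^2 = g_{ij} dx^i dx^j; only the non-zero components contribute.
ds^2 = dr^2 + r^2 dθ^2 + r^2*sin(θ)^2 dφ^2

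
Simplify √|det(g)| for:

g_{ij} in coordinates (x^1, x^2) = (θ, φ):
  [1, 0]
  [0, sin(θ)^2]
det(g) = sin(θ)^2
√|det(g)| = sin(θ) (taking 0 < θ < π so that |sin(θ)| = sin(θ))
Volume element: dV = sin(θ) dθ dφ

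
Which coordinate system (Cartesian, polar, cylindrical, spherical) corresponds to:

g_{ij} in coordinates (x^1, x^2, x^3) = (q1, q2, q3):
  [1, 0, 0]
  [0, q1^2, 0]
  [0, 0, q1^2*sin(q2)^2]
The line element ds^2 = dq1^2 + q1^2 dq2^2 + q1^2 sin(q2)^2 dq3^2 is dr^2 + r^2 dθ^2 + r^2 sin(θ)^2 dφ^2 with q1 = r, q2 = θ, q3 = φ.
spherical coordinates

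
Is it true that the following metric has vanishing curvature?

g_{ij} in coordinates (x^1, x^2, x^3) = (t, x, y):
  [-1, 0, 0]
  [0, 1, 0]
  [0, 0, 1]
All metric components are constant, so every Christoffel symbol vanishes and R^i_{jkl} = 0.
Yes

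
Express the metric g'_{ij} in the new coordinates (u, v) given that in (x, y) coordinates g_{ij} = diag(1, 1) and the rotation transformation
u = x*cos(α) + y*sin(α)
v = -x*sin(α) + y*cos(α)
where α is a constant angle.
Invert the transformation: x = u*cos(α) - v*sin(α), y = u*sin(α) + v*cos(α)
g'_{ij} = (∂x^k/∂x'^i)(∂x^l/∂x'^j) g_{kl}; with g_{kl} = δ_{kl} this is Σ_k (∂x^k/∂x'^i)(∂x^k/∂x'^j).
Jacobian: ∂x/∂u = cos(α), ∂x/∂v = -sin(α), ∂y/∂u = sin(α), ∂y/∂v = cos(α)
g'_{uu} = (cos(α))(cos(α)) + (sin(α))(sin(α)) = 1
g'_{uv} = (cos(α))(-sin(α)) + (sin(α))(cos(α)) = 0
g'_{vv} = (-sin(α))(-sin(α)) + (cos(α))(cos(α)) = 1
g'_{ij} = diag(1, 1)
The Euclidean metric is invariant under rotations.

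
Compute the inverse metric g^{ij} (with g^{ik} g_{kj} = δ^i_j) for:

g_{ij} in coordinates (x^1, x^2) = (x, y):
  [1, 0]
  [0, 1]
The metric is diagonal, so g^{ij} is diagonal with entries 1/g_{ii}: diag(1, 1).
g^{ij}:
  [1, 0]
  [0, 1]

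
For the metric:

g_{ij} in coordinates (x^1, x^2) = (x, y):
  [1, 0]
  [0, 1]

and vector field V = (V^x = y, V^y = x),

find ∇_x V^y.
All Christoffel symbols are zero.
∇_x V^y = ∂_x V^y + Γ^y_{x j} V^j
  = (1) + (0)(y) + (0)(x)
  = 1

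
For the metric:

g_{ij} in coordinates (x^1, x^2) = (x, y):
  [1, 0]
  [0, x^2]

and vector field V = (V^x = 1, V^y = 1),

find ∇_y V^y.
Non-zero Christoffel symbols:
Γ^x_{y y} = -x
Γ^y_{x y} = 1/x
∇_y V^y = ∂_y V^y + Γ^y_{y j} V^j
  = (0) + (1/x)(1) + (0)(1)
  = 1/x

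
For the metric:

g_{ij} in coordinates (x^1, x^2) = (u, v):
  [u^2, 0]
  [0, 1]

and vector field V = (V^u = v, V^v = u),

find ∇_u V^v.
Non-zero Christoffel symbols:
Γ^u_{u u} = 1/u
∇_u V^v = ∂_u V^v + Γ^v_{u j} V^j
  = (1) + (0)(v) + (0)(u)
  = 1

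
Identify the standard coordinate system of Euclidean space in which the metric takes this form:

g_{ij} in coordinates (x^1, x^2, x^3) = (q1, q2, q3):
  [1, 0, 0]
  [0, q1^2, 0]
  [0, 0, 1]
The line element ds^2 = dq1^2 + q1^2 dq2^2 + dq3^2 is dr^2 + r^2 dθ^2 + dz^2 with q1 = r, q2 = θ, q3 = z.
cylindrical coordinates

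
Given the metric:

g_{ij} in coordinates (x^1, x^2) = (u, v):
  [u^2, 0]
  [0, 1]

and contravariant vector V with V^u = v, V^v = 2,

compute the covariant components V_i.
V_i = g_{ij} V^j:
V_u = (u^2)(v) + (0)(2) = u^2*v
V_v = (0)(v) + (1)(2) = 2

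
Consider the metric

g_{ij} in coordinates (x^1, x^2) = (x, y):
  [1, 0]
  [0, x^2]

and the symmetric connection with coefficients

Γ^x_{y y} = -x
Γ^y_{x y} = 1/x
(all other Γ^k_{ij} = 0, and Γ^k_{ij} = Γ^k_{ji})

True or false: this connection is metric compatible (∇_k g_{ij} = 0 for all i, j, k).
Using ∇_k g_{ij} = ∂_k g_{ij} - Γ^m_{ki} g_{mj} - Γ^m_{kj} g_{im}:
e.g. ∇_x g_{yy} = (2*x) - (x) - (x) = 0
Every component ∇_k g_{ij} vanishes: the connection is metric compatible.
True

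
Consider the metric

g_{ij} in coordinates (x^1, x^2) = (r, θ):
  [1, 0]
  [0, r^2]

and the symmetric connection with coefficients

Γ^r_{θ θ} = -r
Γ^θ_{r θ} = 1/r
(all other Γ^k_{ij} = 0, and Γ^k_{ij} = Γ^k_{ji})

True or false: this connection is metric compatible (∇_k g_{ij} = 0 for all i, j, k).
Using ∇_k g_{ij} = ∂_k g_{ij} - Γ^m_{ki} g_{mj} - Γ^m_{kj} g_{im}:
e.g. ∇_r g_{θθ} = (2*r) - (r) - (r) = 0
Every component ∇_k g_{ij} vanishes: the connection is metric compatible.
True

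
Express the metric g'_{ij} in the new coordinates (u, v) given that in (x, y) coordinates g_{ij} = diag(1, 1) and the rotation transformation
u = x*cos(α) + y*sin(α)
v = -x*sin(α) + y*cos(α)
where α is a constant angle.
Invert the transformation: x = u*cos(α) - v*sin(α), y = u*sin(α) + v*cos(α)
g'_{ij} = (∂x^k/∂x'^i)(∂x^l/∂x'^j) g_{kl}; with g_{kl} = δ_{kl} this is Σ_k (∂x^k/∂x'^i)(∂x^k/∂x'^j).
Jacobian: ∂x/∂u = cos(α), ∂x/∂v = -sin(α), ∂y/∂u = sin(α), ∂y/∂v = cos(α)
g'_{uu} = (cos(α))(cos(α)) + (sin(α))(sin(α)) = 1
g'_{uv} = (cos(α))(-sin(α)) + (sin(α))(cos(α)) = 0
g'_{vv} = (-sin(α))(-sin(α)) + (cos(α))(cos(α)) = 1
g'_{ij} = diag(1, 1)
The Euclidean metric is invariant under rotations.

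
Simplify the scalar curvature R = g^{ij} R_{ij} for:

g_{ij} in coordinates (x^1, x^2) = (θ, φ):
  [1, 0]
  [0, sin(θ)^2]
Non-zero Christoffel symbols (Γ^k_{ij} = Γ^k_{ji}):
Γ^θ_{φ φ} = -sin(2*θ)/2
Γ^φ_{θ φ} = 1/tan(θ)
Ricci tensor (R_{ij} = R^k_{ikj}): R_{θθ} = 1, R_{θφ} = 0, R_{φφ} = sin(θ)^2
Inverse metric: g^{θθ} = 1, g^{φφ} = 1/sin(θ)^2
R = g^{ij} R_{ij} = (1)(1) + (1/sin(θ)^2)(sin(θ)^2) = 2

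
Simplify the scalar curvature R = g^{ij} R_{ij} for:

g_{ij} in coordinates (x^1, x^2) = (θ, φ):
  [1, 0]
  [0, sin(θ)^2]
Non-zero Christoffel symbols (Γ^k_{ij} = Γ^k_{ji}):
Γ^θ_{φ φ} = -sin(2*θ)/2
Γ^φ_{θ φ} = 1/tan(θ)
Ricci tensor (R_{ij} = R^k_{ikj}): R_{θθ} = 1, R_{θφ} = 0, R_{φφ} = sin(θ)^2
Inverse metric: g^{θθ} = 1, g^{φφ} = 1/sin(θ)^2
R = g^{ij} R_{ij} = (1)(1) + (1/sin(θ)^2)(sin(θ)^2) = 2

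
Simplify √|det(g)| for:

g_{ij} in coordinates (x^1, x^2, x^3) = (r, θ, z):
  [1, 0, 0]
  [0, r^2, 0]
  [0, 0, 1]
det(g) = r^2
√|det(g)| = r
Volume element: dV = r dr dθ dz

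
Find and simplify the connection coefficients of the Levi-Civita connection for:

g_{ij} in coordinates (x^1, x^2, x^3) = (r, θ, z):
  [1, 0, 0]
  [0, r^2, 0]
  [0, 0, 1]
Using Γ^k_{ij} = (1/2) g^{km} (∂_i g_{mj} + ∂_j g_{mi} - ∂_m g_{ij}); the metric is diagonal, so only the m = k term contributes.
Non-zero symbols (using the symmetry Γ^k_{ij} = Γ^k_{ji}):
Γ^r_{θ θ} = (1/2) g^{rr} (∂_θ g_{rθ} + ∂_θ g_{rθ} - ∂_r g_{θθ}) = (1/2)(1)((0) + (0) - (2*r)) = -r
Γ^θ_{r θ} = (1/2) g^{θθ} (∂_r g_{θθ} + ∂_θ g_{θr} - ∂_θ g_{rθ}) = (1/2)(1/r^2)((2*r) + (0) - (0)) = 1/r
All other Christoffel symbols are zero.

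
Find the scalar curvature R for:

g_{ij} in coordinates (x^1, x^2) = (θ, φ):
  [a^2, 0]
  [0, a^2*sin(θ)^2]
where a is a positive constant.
Non-zero Christoffel symbols (Γ^k_{ij} = Γ^k_{ji}):
Γ^θ_{φ φ} = -sin(2*θ)/2
Γ^φ_{θ φ} = 1/tan(θ)
Ricci tensor (R_{ij} = R^k_{ikj}): R_{θθ} = 1, R_{θφ} = 0, R_{φφ} = sin(θ)^2
Inverse metric: g^{θθ} = 1/a^2, g^{φφ} = 1/(a^2*sin(θ)^2)
R = g^{ij} R_{ij} = (1/a^2)(1) + (1/(a^2*sin(θ)^2))(sin(θ)^2) = 2/a^2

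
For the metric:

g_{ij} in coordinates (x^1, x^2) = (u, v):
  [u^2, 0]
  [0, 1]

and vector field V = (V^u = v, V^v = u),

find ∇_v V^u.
Non-zero Christoffel symbols:
Γ^u_{u u} = 1/u
∇_v V^u = ∂_v V^u + Γ^u_{v j} V^j
  = (1) + (0)(v) + (0)(u)
  = 1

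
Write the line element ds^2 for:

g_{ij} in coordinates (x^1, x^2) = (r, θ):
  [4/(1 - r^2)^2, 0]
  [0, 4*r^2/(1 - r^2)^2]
ds^2 = g_{ij} dx^i dx^j; only the non-zero components contribute.
ds^2 = (4/(1 - r^2)^2) dr^2 + (4*r^2/(1 - r^2)^2) dθ^2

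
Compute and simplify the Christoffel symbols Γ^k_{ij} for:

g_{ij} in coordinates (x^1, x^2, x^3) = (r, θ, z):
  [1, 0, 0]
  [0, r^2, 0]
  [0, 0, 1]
Using Γ^k_{ij} = (1/2) g^{km} (∂_i g_{mj} + ∂_j g_{mi} - ∂_m g_{ij}); the metric is diagonal, so only the m = k term contributes.
Non-zero symbols (using the symmetry Γ^k_{ij} = Γ^k_{ji}):
Γ^r_{θ θ} = (1/2) g^{rr} (∂_θ g_{rθ} + ∂_θ g_{rθ} - ∂_r g_{θθ}) = (1/2)(1)((0) + (0) - (2*r)) = -r
Γ^θ_{r θ} = (1/2) g^{θθ} (∂_r g_{θθ} + ∂_θ g_{θr} - ∂_θ g_{rθ}) = (1/2)(1/r^2)((2*r) + (0) - (0)) = 1/r
All other Christoffel symbols are zero.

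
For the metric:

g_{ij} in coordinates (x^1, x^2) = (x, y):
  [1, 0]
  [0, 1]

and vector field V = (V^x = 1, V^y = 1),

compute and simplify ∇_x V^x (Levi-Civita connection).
All Christoffel symbols are zero.
∇_x V^x = ∂_x V^x + Γ^x_{x j} V^j
  = (0) + (0)(1) + (0)(1)
  = 0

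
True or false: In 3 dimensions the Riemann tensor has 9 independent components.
n^2(n^2-1)/12 = 9·8/12 = 6 independent components for n = 3.
False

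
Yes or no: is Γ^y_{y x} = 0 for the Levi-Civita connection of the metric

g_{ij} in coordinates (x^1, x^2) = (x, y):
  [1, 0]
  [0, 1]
Γ^y_{y x} = (1/2) g^{yy} (∂_y g_{yx} + ∂_x g_{yy} - ∂_y g_{yx}) = (1/2)(1)((0) + (0) - (0)) = 0
This equals the proposed value 0.
Yes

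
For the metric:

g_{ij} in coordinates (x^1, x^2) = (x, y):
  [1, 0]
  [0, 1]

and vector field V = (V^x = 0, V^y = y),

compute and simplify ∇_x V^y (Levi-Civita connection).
All Christoffel symbols are zero.
∇_x V^y = ∂_x V^y + Γ^y_{x j} V^j
  = (0) + (0)(0) + (0)(y)
  = 0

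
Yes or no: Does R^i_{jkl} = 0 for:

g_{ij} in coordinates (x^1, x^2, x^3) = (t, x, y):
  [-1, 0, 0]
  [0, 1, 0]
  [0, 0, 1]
All metric components are constant, so every Christoffel symbol vanishes and R^i_{jkl} = 0.
Yes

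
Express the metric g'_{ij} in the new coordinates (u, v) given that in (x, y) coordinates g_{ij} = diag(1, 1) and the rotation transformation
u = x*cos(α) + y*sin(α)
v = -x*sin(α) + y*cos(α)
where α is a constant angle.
Invert the transformation: x = u*cos(α) - v*sin(α), y = u*sin(α) + v*cos(α)
g'_{ij} = (∂x^k/∂x'^i)(∂x^l/∂x'^j) g_{kl}; with g_{kl} = δ_{kl} this is Σ_k (∂x^k/∂x'^i)(∂x^k/∂x'^j).
Jacobian: ∂x/∂u = cos(α), ∂x/∂v = -sin(α), ∂y/∂u = sin(α), ∂y/∂v = cos(α)
g'_{uu} = (cos(α))(cos(α)) + (sin(α))(sin(α)) = 1
g'_{uv} = (cos(α))(-sin(α)) + (sin(α))(cos(α)) = 0
g'_{vv} = (-sin(α))(-sin(α)) + (cos(α))(cos(α)) = 1
g'_{ij} = diag(1, 1)
The Euclidean metric is invariant under rotations.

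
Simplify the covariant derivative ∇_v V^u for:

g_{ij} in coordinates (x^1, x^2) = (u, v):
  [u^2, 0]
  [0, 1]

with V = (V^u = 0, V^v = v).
Non-zero Christoffel symbols:
Γ^u_{u u} = 1/u
∇_v V^u = ∂_v V^u + Γ^u_{v j} V^j
  = (0) + (0)(0) + (0)(v)
  = 0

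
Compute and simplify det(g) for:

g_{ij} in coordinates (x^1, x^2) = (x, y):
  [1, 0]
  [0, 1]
For a 2×2 metric: det(g) = g_{11}·g_{22} - g_{12}·g_{21}
= (1)·(1) - (0)·(0)
= 1 - 0
det(g) = 1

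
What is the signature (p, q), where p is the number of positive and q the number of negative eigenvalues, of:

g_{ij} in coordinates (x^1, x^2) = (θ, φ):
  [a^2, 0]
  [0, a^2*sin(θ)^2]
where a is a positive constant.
The metric is diagonal, so its eigenvalues are the diagonal entries: a^2, a^2*sin(θ)^2 (at a generic point, where coordinate-dependent entries are positive).
2 positive, 0 negative.
(2, 0) - Riemannian (positive definite)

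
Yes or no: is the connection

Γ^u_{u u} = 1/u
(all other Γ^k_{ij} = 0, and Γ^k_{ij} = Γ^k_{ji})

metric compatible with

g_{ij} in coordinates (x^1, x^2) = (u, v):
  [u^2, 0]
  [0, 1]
Using ∇_k g_{ij} = ∂_k g_{ij} - Γ^m_{ki} g_{mj} - Γ^m_{kj} g_{im}:
e.g. ∇_u g_{uu} = (2*u) - (u) - (u) = 0
Every component ∇_k g_{ij} vanishes: the connection is metric compatible.
Yes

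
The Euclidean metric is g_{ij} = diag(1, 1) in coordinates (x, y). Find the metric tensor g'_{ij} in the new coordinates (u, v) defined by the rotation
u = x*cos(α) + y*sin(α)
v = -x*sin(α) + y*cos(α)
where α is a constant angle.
Invert the transformation: x = u*cos(α) - v*sin(α), y = u*sin(α) + v*cos(α)
g'_{ij} = (∂x^k/∂x'^i)(∂x^l/∂x'^j) g_{kl}; with g_{kl} = δ_{kl} this is Σ_k (∂x^k/∂x'^i)(∂x^k/∂x'^j).
Jacobian: ∂x/∂u = cos(α), ∂x/∂v = -sin(α), ∂y/∂u = sin(α), ∂y/∂v = cos(α)
g'_{uu} = (cos(α))(cos(α)) + (sin(α))(sin(α)) = 1
g'_{uv} = (cos(α))(-sin(α)) + (sin(α))(cos(α)) = 0
g'_{vv} = (-sin(α))(-sin(α)) + (cos(α))(cos(α)) = 1
g'_{ij} = diag(1, 1)
The Euclidean metric is invariant under rotations.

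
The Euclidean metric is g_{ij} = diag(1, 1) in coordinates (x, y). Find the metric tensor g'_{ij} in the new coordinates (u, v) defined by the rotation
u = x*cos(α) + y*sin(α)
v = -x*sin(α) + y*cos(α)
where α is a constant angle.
Invert the transformation: x = u*cos(α) - v*sin(α), y = u*sin(α) + v*cos(α)
g'_{ij} = (∂x^k/∂x'^i)(∂x^l/∂x'^j) g_{kl}; with g_{kl} = δ_{kl} this is Σ_k (∂x^k/∂x'^i)(∂x^k/∂x'^j).
Jacobian: ∂x/∂u = cos(α), ∂x/∂v = -sin(α), ∂y/∂u = sin(α), ∂y/∂v = cos(α)
g'_{uu} = (cos(α))(cos(α)) + (sin(α))(sin(α)) = 1
g'_{uv} = (cos(α))(-sin(α)) + (sin(α))(cos(α)) = 0
g'_{vv} = (-sin(α))(-sin(α)) + (cos(α))(cos(α)) = 1
g'_{ij} = diag(1, 1)
The Euclidean metric is invariant under rotations.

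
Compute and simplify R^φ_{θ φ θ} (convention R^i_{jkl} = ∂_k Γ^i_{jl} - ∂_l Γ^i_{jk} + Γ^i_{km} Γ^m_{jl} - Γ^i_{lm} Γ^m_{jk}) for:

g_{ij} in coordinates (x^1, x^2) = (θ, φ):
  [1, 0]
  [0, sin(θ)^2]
Non-zero Christoffel symbols (Γ^k_{ij} = Γ^k_{ji}):
Γ^θ_{φ φ} = -sin(2*θ)/2
Γ^φ_{θ φ} = 1/tan(θ)
R^φ_{θ φ θ} = ∂_φ Γ^φ_{θ θ} - ∂_θ Γ^φ_{θ φ} + Γ^φ_{φ m} Γ^m_{θ θ} - Γ^φ_{θ m} Γ^m_{θ φ}
  = (0) - (-1/sin(θ)^2) + (0) - (1/tan(θ)^2) = 1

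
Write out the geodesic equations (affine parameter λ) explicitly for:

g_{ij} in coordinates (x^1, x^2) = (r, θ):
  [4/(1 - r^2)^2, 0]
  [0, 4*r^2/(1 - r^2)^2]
Geodesic equation: d^2x^k/dλ^2 + Γ^k_{ij} (dx^i/dλ)(dx^j/dλ) = 0.
Non-zero Christoffel symbols:
Γ^r_{r r} = 2*r/(1 - r^2)
Γ^r_{θ θ} = (r^3 + r)/(r^2 - 1)
Γ^θ_{r θ} = (-r^2 - 1)/(r^3 - r)
Substituting (the symmetric pair Γ^k_{ij}, Γ^k_{ji} combines into a factor 2):
d^2r/dλ^2 + (2*r/(1 - r^2)) (dr/dλ)^2 + ((r^3 + r)/(r^2 - 1)) (dθ/dλ)^2 = 0
d^2θ/dλ^2 + ((-2*r^2 - 2)/(r^3 - r)) (dr/dλ)(dθ/dλ) = 0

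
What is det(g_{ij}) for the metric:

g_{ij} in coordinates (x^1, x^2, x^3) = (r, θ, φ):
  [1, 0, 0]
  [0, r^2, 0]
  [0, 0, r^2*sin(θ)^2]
Diagonal metric: det(g) = g_{11}·g_{22}·g_{33}
= (1)·(r^2)·(r^2*sin(θ)^2)
det(g) = r^4*sin(θ)^2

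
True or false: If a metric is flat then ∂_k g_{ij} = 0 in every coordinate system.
Flatness means R^i_{jkl} = 0; the components can still vary, e.g. the flat plane in polar coordinates has g_{θθ} = r^2.
False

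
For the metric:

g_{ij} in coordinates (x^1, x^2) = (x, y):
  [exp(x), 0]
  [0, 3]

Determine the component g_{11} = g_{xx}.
With x^1 = x, x^2 = y, g_{11} = g_{xx} is the row-1, column-1 entry of the matrix.
g_{11} = exp(x)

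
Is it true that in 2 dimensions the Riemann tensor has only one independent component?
The number of independent components is n^2(n^2-1)/12 = 4·3/12 = 1 for n = 2 (e.g. R_{1212}).
Yes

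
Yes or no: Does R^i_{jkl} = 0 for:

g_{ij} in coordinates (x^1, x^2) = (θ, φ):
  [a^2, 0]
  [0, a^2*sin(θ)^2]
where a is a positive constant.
Non-zero Christoffel symbols:
Γ^θ_{φ φ} = -sin(2*θ)/2
Γ^φ_{θ φ} = 1/tan(θ)
Ricci tensor: R_{θθ} = 1, R_{θφ} = 0, R_{φφ} = sin(θ)^2
The Ricci tensor is non-zero, so the Riemann tensor is non-zero: not flat.
No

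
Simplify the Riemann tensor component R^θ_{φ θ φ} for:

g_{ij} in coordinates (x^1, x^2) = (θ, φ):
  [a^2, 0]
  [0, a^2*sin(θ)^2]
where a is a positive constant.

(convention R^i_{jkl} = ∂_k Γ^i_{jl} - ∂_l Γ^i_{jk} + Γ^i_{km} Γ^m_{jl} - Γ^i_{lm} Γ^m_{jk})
Non-zero Christoffel symbols (Γ^k_{ij} = Γ^k_{ji}):
Γ^θ_{φ φ} = -sin(2*θ)/2
Γ^φ_{θ φ} = 1/tan(θ)
R^θ_{φ θ φ} = ∂_θ Γ^θ_{φ φ} - ∂_φ Γ^θ_{φ θ} + Γ^θ_{θ m} Γ^m_{φ φ} - Γ^θ_{φ m} Γ^m_{φ θ}
  = (-cos(2*θ)) - (0) + (0) - (-cos(θ)^2) = sin(θ)^2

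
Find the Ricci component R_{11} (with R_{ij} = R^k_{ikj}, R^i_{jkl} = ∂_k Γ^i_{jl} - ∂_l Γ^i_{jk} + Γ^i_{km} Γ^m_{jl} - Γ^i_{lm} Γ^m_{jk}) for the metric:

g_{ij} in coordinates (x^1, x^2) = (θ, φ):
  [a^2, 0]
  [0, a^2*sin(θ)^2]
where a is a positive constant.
Non-zero Christoffel symbols (Γ^k_{ij} = Γ^k_{ji}):
Γ^θ_{φ φ} = -sin(2*θ)/2
Γ^φ_{θ φ} = 1/tan(θ)
R^θ_{θ θ θ} = 0 (a repeated index in an antisymmetric pair)
R^φ_{θ φ θ} = ∂_φ Γ^φ_{θ θ} - ∂_θ Γ^φ_{θ φ} + Γ^φ_{φ m} Γ^m_{θ θ} - Γ^φ_{θ m} Γ^m_{θ φ}
  = (0) - (-1/sin(θ)^2) + (0) - (1/tan(θ)^2) = 1
R_{θθ} = R^θ_{θ θ θ} + R^φ_{θ φ θ} = (0) + (1) = 1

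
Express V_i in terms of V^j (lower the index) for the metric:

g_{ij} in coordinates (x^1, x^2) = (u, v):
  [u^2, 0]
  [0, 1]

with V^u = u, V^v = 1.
V_i = g_{ij} V^j:
V_u = (u^2)(u) + (0)(1) = u^3
V_v = (0)(u) + (1)(1) = 1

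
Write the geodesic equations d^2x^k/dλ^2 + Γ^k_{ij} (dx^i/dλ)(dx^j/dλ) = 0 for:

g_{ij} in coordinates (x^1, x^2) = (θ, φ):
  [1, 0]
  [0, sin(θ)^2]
Geodesic equation: d^2x^k/dλ^2 + Γ^k_{ij} (dx^i/dλ)(dx^j/dλ) = 0.
Non-zero Christoffel symbols:
Γ^θ_{φ φ} = -sin(2*θ)/2
Γ^φ_{θ φ} = 1/tan(θ)
Substituting (the symmetric pair Γ^k_{ij}, Γ^k_{ji} combines into a factor 2):
d^2θ/dλ^2 - (sin(2*θ)/2) (dφ/dλ)^2 = 0
d^2φ/dλ^2 + (2/tan(θ)) (dθ/dλ)(dφ/dλ) = 0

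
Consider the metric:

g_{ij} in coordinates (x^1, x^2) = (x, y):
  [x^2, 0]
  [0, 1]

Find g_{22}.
With x^1 = x, x^2 = y, g_{22} = g_{yy} is the row-2, column-2 entry of the matrix.
g_{22} = 1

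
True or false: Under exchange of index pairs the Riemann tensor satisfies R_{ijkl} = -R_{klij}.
The pair-exchange symmetry has a plus sign: R_{ijkl} = +R_{klij}.
False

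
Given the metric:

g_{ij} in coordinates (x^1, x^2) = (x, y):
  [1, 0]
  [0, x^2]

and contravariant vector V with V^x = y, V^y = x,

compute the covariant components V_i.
V_i = g_{ij} V^j:
V_x = (1)(y) + (0)(x) = y
V_y = (0)(y) + (x^2)(x) = x^3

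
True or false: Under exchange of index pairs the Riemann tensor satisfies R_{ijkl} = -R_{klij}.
The pair-exchange symmetry has a plus sign: R_{ijkl} = +R_{klij}.
False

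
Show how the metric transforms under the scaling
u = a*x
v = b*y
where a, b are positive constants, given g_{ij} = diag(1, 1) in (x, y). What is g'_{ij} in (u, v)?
Invert the transformation: x = u/a, y = v/b
g'_{ij} = (∂x^k/∂x'^i)(∂x^l/∂x'^j) g_{kl}; with g_{kl} = δ_{kl} this is Σ_k (∂x^k/∂x'^i)(∂x^k/∂x'^j).
Jacobian: ∂x/∂u = 1/a, ∂x/∂v = 0, ∂y/∂u = 0, ∂y/∂v = 1/b
g'_{uu} = (1/a)(1/a) + (0)(0) = 1/a^2
g'_{uv} = (1/a)(0) + (0)(1/b) = 0
g'_{vv} = (0)(0) + (1/b)(1/b) = 1/b^2
g'_{ij} = diag(1/a^2, 1/b^2)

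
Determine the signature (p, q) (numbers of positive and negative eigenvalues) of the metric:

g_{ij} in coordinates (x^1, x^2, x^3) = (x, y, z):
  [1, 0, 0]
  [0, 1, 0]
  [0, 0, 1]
The metric is diagonal, so its eigenvalues are the diagonal entries: 1, 1, 1 (at a generic point, where coordinate-dependent entries are positive).
3 positive, 0 negative.
(3, 0) - Riemannian (positive definite)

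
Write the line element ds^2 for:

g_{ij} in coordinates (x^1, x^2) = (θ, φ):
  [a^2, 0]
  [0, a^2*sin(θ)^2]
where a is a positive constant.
ds^2 = g_{ij} dx^i dx^j; only the non-zero components contribute.
ds^2 = a^2 dθ^2 + a^2*sin(θ)^2 dφ^2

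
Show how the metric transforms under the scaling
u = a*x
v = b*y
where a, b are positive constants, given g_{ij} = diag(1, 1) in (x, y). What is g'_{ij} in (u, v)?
Invert the transformation: x = u/a, y = v/b
g'_{ij} = (∂x^k/∂x'^i)(∂x^l/∂x'^j) g_{kl}; with g_{kl} = δ_{kl} this is Σ_k (∂x^k/∂x'^i)(∂x^k/∂x'^j).
Jacobian: ∂x/∂u = 1/a, ∂x/∂v = 0, ∂y/∂u = 0, ∂y/∂v = 1/b
g'_{uu} = (1/a)(1/a) + (0)(0) = 1/a^2
g'_{uv} = (1/a)(0) + (0)(1/b) = 0
g'_{vv} = (0)(0) + (1/b)(1/b) = 1/b^2
g'_{ij} = diag(1/a^2, 1/b^2)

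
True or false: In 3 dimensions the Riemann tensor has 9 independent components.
n^2(n^2-1)/12 = 9·8/12 = 6 independent components for n = 3.
False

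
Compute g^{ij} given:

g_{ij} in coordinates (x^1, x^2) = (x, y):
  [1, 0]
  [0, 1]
The metric is diagonal, so g^{ij} is diagonal with entries 1/g_{ii}: diag(1, 1).
g^{ij}:
  [1, 0]
  [0, 1]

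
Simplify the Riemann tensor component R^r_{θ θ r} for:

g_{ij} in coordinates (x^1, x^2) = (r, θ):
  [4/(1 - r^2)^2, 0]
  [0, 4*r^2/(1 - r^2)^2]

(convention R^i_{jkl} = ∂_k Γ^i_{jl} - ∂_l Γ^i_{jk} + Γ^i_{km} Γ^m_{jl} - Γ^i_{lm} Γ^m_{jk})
Non-zero Christoffel symbols (Γ^k_{ij} = Γ^k_{ji}):
Γ^r_{r r} = 2*r/(1 - r^2)
Γ^r_{θ θ} = (r^3 + r)/(r^2 - 1)
Γ^θ_{r θ} = (-r^2 - 1)/(r^3 - r)
R^r_{θ θ r} = ∂_θ Γ^r_{θ r} - ∂_r Γ^r_{θ θ} + Γ^r_{θ m} Γ^m_{θ r} - Γ^r_{r m} Γ^m_{θ θ}
  = (0) - ((r^4 - 4*r^2 - 1)/(r^2 - 1)^2) + (-(r^2 + 1)^2/(r^2 - 1)^2) - (-2*r^2*(r^2 + 1)/(r^2 - 1)^2) = 4*r^2/(r^2 - 1)^2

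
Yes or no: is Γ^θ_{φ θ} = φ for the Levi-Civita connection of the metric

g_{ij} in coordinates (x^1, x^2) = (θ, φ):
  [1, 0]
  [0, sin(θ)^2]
Γ^θ_{φ θ} = (1/2) g^{θθ} (∂_φ g_{θθ} + ∂_θ g_{θφ} - ∂_θ g_{φθ}) = (1/2)(1)((0) + (0) - (0)) = 0
This differs from the proposed value φ.
No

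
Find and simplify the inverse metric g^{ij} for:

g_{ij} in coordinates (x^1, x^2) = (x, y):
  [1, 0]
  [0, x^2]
The metric is diagonal, so g^{ij} is diagonal with entries 1/g_{ii}: diag(1, 1/(x^2)).
g^{ij}:
  [1, 0]
  [0, 1/x^2]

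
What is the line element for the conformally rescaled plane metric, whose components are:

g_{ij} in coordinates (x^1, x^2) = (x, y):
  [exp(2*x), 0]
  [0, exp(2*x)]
ds^2 = g_{ij} dx^i dx^j; only the non-zero components contribute.
ds^2 = exp(2*x) dx^2 + exp(2*x) dy^2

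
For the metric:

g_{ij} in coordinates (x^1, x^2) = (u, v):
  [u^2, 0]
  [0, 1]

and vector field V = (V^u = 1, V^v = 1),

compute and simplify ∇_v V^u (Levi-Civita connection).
Non-zero Christoffel symbols:
Γ^u_{u u} = 1/u
∇_v V^u = ∂_v V^u + Γ^u_{v j} V^j
  = (0) + (0)(1) + (0)(1)
  = 0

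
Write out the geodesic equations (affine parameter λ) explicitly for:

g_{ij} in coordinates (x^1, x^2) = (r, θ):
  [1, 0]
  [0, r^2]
Geodesic equation: d^2x^k/dλ^2 + Γ^k_{ij} (dx^i/dλ)(dx^j/dλ) = 0.
Non-zero Christoffel symbols:
Γ^r_{θ θ} = -r
Γ^θ_{r θ} = 1/r
Substituting (the symmetric pair Γ^k_{ij}, Γ^k_{ji} combines into a factor 2):
d^2r/dλ^2 - r (dθ/dλ)^2 = 0
d^2θ/dλ^2 + (2/r) (dr/dλ)(dθ/dλ) = 0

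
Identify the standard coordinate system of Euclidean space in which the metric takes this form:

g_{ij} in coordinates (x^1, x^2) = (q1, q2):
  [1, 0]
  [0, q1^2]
The line element ds^2 = dq1^2 + q1^2 dq2^2 is dr^2 + r^2 dθ^2 with q1 = r, q2 = θ.
polar coordinates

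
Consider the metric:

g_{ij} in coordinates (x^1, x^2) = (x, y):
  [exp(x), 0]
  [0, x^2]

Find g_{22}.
With x^1 = x, x^2 = y, g_{22} = g_{yy} is the row-2, column-2 entry of the matrix.
g_{22} = x^2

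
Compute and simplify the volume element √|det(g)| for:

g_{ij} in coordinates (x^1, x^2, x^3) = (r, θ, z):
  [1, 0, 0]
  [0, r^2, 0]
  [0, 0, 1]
det(g) = r^2
√|det(g)| = r
Volume element: dV = r dr dθ dz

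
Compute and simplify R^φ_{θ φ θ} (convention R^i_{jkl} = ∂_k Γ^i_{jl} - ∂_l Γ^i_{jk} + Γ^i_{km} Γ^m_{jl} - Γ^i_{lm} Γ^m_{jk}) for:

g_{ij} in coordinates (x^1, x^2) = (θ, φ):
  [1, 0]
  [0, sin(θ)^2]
Non-zero Christoffel symbols (Γ^k_{ij} = Γ^k_{ji}):
Γ^θ_{φ φ} = -sin(2*θ)/2
Γ^φ_{θ φ} = 1/tan(θ)
R^φ_{θ φ θ} = ∂_φ Γ^φ_{θ θ} - ∂_θ Γ^φ_{θ φ} + Γ^φ_{φ m} Γ^m_{θ θ} - Γ^φ_{θ m} Γ^m_{θ φ}
  = (0) - (-1/sin(θ)^2) + (0) - (1/tan(θ)^2) = 1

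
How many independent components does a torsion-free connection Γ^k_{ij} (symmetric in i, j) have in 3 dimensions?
Γ^k_{ij} has n choices for the upper index and n(n+1)/2 independent symmetric lower index pairs.
Total = 3 × 3×4/2 = 3 × 6 = 18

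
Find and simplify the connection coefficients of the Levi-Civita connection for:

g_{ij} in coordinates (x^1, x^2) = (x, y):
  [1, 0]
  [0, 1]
Using Γ^k_{ij} = (1/2) g^{km} (∂_i g_{mj} + ∂_j g_{mi} - ∂_m g_{ij}); the metric is diagonal, so only the m = k term contributes.
Every metric component is constant, so all ∂_m g_{ij} = 0 and every Christoffel symbol vanishes.
All Christoffel symbols are zero.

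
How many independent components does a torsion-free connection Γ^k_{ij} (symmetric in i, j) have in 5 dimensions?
Γ^k_{ij} has n choices for the upper index and n(n+1)/2 independent symmetric lower index pairs.
Total = 5 × 5×6/2 = 5 × 15 = 75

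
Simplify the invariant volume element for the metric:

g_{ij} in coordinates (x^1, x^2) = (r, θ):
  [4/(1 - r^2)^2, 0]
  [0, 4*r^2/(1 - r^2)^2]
det(g) = 16*r^2/(1 - r^2)^4
√|det(g)| = 4*r/(r^2 - 1)^2
Volume element: dV = 4*r/(r^2 - 1)^2 dr dθ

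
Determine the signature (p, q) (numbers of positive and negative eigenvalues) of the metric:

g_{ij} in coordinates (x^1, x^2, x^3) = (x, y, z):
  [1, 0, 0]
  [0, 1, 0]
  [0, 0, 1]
The metric is diagonal, so its eigenvalues are the diagonal entries: 1, 1, 1 (at a generic point, where coordinate-dependent entries are positive).
3 positive, 0 negative.
(3, 0) - Riemannian (positive definite)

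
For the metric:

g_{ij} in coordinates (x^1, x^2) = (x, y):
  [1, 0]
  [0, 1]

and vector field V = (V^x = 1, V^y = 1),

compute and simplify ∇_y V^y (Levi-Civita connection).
All Christoffel symbols are zero.
∇_y V^y = ∂_y V^y + Γ^y_{y j} V^j
  = (0) + (0)(1) + (0)(1)
  = 0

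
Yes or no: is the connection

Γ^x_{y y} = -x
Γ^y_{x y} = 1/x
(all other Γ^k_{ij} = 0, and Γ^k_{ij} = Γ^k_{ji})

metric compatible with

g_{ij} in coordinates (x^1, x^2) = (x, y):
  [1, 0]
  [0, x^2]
Using ∇_k g_{ij} = ∂_k g_{ij} - Γ^m_{ki} g_{mj} - Γ^m_{kj} g_{im}:
e.g. ∇_x g_{yy} = (2*x) - (x) - (x) = 0
Every component ∇_k g_{ij} vanishes: the connection is metric compatible.
Yes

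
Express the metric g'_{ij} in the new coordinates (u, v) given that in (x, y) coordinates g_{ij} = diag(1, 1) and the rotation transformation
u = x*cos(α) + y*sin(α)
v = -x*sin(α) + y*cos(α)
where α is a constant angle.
Invert the transformation: x = u*cos(α) - v*sin(α), y = u*sin(α) + v*cos(α)
g'_{ij} = (∂x^k/∂x'^i)(∂x^l/∂x'^j) g_{kl}; with g_{kl} = δ_{kl} this is Σ_k (∂x^k/∂x'^i)(∂x^k/∂x'^j).
Jacobian: ∂x/∂u = cos(α), ∂x/∂v = -sin(α), ∂y/∂u = sin(α), ∂y/∂v = cos(α)
g'_{uu} = (cos(α))(cos(α)) + (sin(α))(sin(α)) = 1
g'_{uv} = (cos(α))(-sin(α)) + (sin(α))(cos(α)) = 0
g'_{vv} = (-sin(α))(-sin(α)) + (cos(α))(cos(α)) = 1
g'_{ij} = diag(1, 1)
The Euclidean metric is invariant under rotations.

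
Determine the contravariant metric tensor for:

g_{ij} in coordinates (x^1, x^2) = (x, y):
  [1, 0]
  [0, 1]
The metric is diagonal, so g^{ij} is diagonal with entries 1/g_{ii}: diag(1, 1).
g^{ij}:
  [1, 0]
  [0, 1]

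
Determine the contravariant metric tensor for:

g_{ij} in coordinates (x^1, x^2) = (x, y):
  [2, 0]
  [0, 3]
The metric is diagonal, so g^{ij} is diagonal with entries 1/g_{ii}: diag(1/2, 1/3).
g^{ij}:
  [1/2, 0]
  [0, 1/3]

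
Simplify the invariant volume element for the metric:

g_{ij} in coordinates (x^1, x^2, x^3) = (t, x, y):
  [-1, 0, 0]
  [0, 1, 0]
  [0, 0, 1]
det(g) = -1
√|det(g)| = 1
Volume element: dV = 1 dt dx dy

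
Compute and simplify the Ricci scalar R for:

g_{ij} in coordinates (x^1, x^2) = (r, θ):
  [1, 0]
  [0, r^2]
Non-zero Christoffel symbols (Γ^k_{ij} = Γ^k_{ji}):
Γ^r_{θ θ} = -r
Γ^θ_{r θ} = 1/r
Ricci tensor (R_{ij} = R^k_{ikj}): R_{rr} = 0, R_{rθ} = 0, R_{θθ} = 0
Inverse metric: g^{rr} = 1, g^{θθ} = 1/r^2
R = g^{ij} R_{ij} = (1)(0) + (1/r^2)(0) = 0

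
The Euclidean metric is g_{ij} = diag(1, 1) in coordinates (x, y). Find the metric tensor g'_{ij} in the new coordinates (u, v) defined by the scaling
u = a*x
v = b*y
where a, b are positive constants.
Invert the transformation: x = u/a, y = v/b
g'_{ij} = (∂x^k/∂x'^i)(∂x^l/∂x'^j) g_{kl}; with g_{kl} = δ_{kl} this is Σ_k (∂x^k/∂x'^i)(∂x^k/∂x'^j).
Jacobian: ∂x/∂u = 1/a, ∂x/∂v = 0, ∂y/∂u = 0, ∂y/∂v = 1/b
g'_{uu} = (1/a)(1/a) + (0)(0) = 1/a^2
g'_{uv} = (1/a)(0) + (0)(1/b) = 0
g'_{vv} = (0)(0) + (1/b)(1/b) = 1/b^2
g'_{ij} = diag(1/a^2, 1/b^2)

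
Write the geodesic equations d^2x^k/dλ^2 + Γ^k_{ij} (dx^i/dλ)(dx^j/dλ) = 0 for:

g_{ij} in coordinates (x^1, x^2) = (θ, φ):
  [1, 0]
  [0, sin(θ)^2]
Geodesic equation: d^2x^k/dλ^2 + Γ^k_{ij} (dx^i/dλ)(dx^j/dλ) = 0.
Non-zero Christoffel symbols:
Γ^θ_{φ φ} = -sin(2*θ)/2
Γ^φ_{θ φ} = 1/tan(θ)
Substituting (the symmetric pair Γ^k_{ij}, Γ^k_{ji} combines into a factor 2):
d^2θ/dλ^2 - (sin(2*θ)/2) (dφ/dλ)^2 = 0
d^2φ/dλ^2 + (2/tan(θ)) (dθ/dλ)(dφ/dλ) = 0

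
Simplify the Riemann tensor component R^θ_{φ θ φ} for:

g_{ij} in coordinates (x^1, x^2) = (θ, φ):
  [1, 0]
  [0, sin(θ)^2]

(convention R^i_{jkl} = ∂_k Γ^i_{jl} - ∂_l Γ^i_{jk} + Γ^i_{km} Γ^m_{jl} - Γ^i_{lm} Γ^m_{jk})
Non-zero Christoffel symbols (Γ^k_{ij} = Γ^k_{ji}):
Γ^θ_{φ φ} = -sin(2*θ)/2
Γ^φ_{θ φ} = 1/tan(θ)
R^θ_{φ θ φ} = ∂_θ Γ^θ_{φ φ} - ∂_φ Γ^θ_{φ θ} + Γ^θ_{θ m} Γ^m_{φ φ} - Γ^θ_{φ m} Γ^m_{φ θ}
  = (-cos(2*θ)) - (0) + (0) - (-cos(θ)^2) = sin(θ)^2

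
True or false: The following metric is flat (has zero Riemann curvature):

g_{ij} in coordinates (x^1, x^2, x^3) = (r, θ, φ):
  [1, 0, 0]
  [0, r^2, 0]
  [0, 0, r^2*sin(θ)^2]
Non-zero Christoffel symbols:
Γ^r_{θ θ} = -r
Γ^r_{φ φ} = -r*sin(θ)^2
Γ^θ_{r θ} = 1/r
Γ^θ_{φ φ} = -sin(2*θ)/2
Γ^φ_{r φ} = 1/r
Γ^φ_{θ φ} = 1/tan(θ)
Ricci tensor: R_{rr} = 0, R_{rθ} = 0, R_{rφ} = 0, R_{θθ} = 0, R_{θφ} = 0, R_{φφ} = 0
All R_{ij} vanish; in 3 dimensions the Riemann tensor is fully determined by the Ricci tensor, so R^i_{jkl} = 0: the metric is flat (curvilinear coordinates on flat space).
True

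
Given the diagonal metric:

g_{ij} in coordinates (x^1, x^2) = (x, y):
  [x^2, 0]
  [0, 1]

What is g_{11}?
With x^1 = x, x^2 = y, g_{11} = g_{xx} is the row-1, column-1 entry of the matrix.
g_{11} = x^2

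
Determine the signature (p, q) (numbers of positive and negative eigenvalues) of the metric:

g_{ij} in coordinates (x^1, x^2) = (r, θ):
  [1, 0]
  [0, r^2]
The metric is diagonal, so its eigenvalues are the diagonal entries: 1, r^2 (at a generic point, where coordinate-dependent entries are positive).
2 positive, 0 negative.
(2, 0) - Riemannian (positive definite)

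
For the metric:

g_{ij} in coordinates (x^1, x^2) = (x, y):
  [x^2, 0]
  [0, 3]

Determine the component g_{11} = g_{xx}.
With x^1 = x, x^2 = y, g_{11} = g_{xx} is the row-1, column-1 entry of the matrix.
g_{11} = x^2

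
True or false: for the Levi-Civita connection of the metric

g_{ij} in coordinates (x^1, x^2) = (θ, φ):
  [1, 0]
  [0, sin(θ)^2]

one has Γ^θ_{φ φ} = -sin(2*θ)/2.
Γ^θ_{φ φ} = (1/2) g^{θθ} (∂_φ g_{θφ} + ∂_φ g_{θφ} - ∂_θ g_{φφ}) = (1/2)(1)((0) + (0) - (sin(2*θ))) = -sin(2*θ)/2
This equals the proposed value -sin(2*θ)/2.
True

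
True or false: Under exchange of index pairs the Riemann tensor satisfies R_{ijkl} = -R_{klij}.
The pair-exchange symmetry has a plus sign: R_{ijkl} = +R_{klij}.
False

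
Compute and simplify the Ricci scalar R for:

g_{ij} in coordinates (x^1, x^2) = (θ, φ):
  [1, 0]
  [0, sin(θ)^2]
Non-zero Christoffel symbols (Γ^k_{ij} = Γ^k_{ji}):
Γ^θ_{φ φ} = -sin(2*θ)/2
Γ^φ_{θ φ} = 1/tan(θ)
Ricci tensor (R_{ij} = R^k_{ikj}): R_{θθ} = 1, R_{θφ} = 0, R_{φφ} = sin(θ)^2
Inverse metric: g^{θθ} = 1, g^{φφ} = 1/sin(θ)^2
R = g^{ij} R_{ij} = (1)(1) + (1/sin(θ)^2)(sin(θ)^2) = 2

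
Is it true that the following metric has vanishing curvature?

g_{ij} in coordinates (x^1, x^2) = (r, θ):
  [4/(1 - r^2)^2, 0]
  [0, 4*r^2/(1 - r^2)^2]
Non-zero Christoffel symbols:
Γ^r_{r r} = 2*r/(1 - r^2)
Γ^r_{θ θ} = (r^3 + r)/(r^2 - 1)
Γ^θ_{r θ} = (-r^2 - 1)/(r^3 - r)
Ricci tensor: R_{rr} = -4/(r^2 - 1)^2, R_{rθ} = 0, R_{θθ} = -4*r^2/(r^2 - 1)^2
The Ricci tensor is non-zero, so the Riemann tensor is non-zero: not flat.
No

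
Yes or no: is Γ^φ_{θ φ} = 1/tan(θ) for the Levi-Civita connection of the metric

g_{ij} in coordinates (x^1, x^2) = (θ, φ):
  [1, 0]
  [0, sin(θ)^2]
Γ^φ_{θ φ} = (1/2) g^{φφ} (∂_θ g_{φφ} + ∂_φ g_{φθ} - ∂_φ g_{θφ}) = (1/2)(1/sin(θ)^2)((sin(2*θ)) + (0) - (0)) = 1/tan(θ)
This equals the proposed value 1/tan(θ).
Yes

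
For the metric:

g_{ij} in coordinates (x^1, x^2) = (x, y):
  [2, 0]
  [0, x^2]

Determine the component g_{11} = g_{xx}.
With x^1 = x, x^2 = y, g_{11} = g_{xx} is the row-1, column-1 entry of the matrix.
g_{11} = 2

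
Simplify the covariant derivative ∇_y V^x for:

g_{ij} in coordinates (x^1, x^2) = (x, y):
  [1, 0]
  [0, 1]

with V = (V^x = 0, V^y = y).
All Christoffel symbols are zero.
∇_y V^x = ∂_y V^x + Γ^x_{y j} V^j
  = (0) + (0)(0) + (0)(y)
  = 0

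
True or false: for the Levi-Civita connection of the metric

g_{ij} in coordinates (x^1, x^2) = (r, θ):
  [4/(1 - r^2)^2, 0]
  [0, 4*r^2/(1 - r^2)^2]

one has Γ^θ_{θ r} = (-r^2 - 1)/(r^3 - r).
Γ^θ_{θ r} = (1/2) g^{θθ} (∂_θ g_{θr} + ∂_r g_{θθ} - ∂_θ g_{θr}) = (1/2)((1 - r^2)^2/(4*r^2))((0) + (-8*(r^3 + r)/(r^2 - 1)^3) - (0)) = (-r^2 - 1)/(r^3 - r)
This equals the proposed value (-r^2 - 1)/(r^3 - r).
True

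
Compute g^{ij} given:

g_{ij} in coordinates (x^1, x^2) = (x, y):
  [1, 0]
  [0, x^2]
The metric is diagonal, so g^{ij} is diagonal with entries 1/g_{ii}: diag(1, 1/(x^2)).
g^{ij}:
  [1, 0]
  [0, 1/x^2]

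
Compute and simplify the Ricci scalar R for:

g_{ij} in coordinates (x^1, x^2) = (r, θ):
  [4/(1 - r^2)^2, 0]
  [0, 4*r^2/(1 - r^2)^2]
Non-zero Christoffel symbols (Γ^k_{ij} = Γ^k_{ji}):
Γ^r_{r r} = 2*r/(1 - r^2)
Γ^r_{θ θ} = (r^3 + r)/(r^2 - 1)
Γ^θ_{r θ} = (-r^2 - 1)/(r^3 - r)
Ricci tensor (R_{ij} = R^k_{ikj}): R_{rr} = -4/(r^2 - 1)^2, R_{rθ} = 0, R_{θθ} = -4*r^2/(r^2 - 1)^2
Inverse metric: g^{rr} = (1 - r^2)^2/4, g^{θθ} = (1 - r^2)^2/(4*r^2)
R = g^{ij} R_{ij} = ((1 - r^2)^2/4)(-4/(r^2 - 1)^2) + ((1 - r^2)^2/(4*r^2))(-4*r^2/(r^2 - 1)^2) = -2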